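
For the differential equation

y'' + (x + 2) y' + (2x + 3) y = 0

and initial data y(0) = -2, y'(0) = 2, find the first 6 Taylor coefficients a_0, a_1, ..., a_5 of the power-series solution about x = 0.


Ansatz: y(x) = sum_{n>=0} a_n x^n, so y'(x) = sum_{n>=1} n a_n x^(n-1) and y''(x) = sum_{n>=2} n(n-1) a_n x^(n-2).
Substitute into P(x) y'' + Q(x) y' + R(x) y = 0 with P(x) = 1, Q(x) = x + 2, R(x) = 2x + 3, and match powers of x.
Initial conditions: a_0 = -2, a_1 = 2.
Setting the coefficient of each power of x to zero and solving order by order (substituting the coefficients already found):
  x^0: 2 a_2 + 2 a_1 + 3 a_0 = 0  ->  2 a_2 = -2 a_1 - 3 a_0 = 2  ->  a_2 = 1
  x^1: 6 a_3 + 4 a_2 + 4 a_1 + 2 a_0 = 0  ->  6 a_3 = -4 a_2 - 4 a_1 - 2 a_0 = -8  ->  a_3 = -4/3
  x^2: 12 a_4 + 6 a_3 + 5 a_2 + 2 a_1 = 0  ->  12 a_4 = -6 a_3 - 5 a_2 - 2 a_1 = -1  ->  a_4 = -1/12
  x^3: 20 a_5 + 8 a_4 + 6 a_3 + 2 a_2 = 0  ->  20 a_5 = -8 a_4 - 6 a_3 - 2 a_2 = 20/3  ->  a_5 = 1/3
Truncated series: y(x) = -2 + 2 x + x^2 - (4/3) x^3 - (1/12) x^4 + (1/3) x^5 + O(x^6).

a_0 = -2; a_1 = 2; a_2 = 1; a_3 = -4/3; a_4 = -1/12; a_5 = 1/3


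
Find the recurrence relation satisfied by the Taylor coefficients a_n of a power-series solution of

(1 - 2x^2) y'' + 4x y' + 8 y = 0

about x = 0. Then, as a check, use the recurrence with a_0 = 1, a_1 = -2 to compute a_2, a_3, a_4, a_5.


Substitute y = sum_n a_n x^n.
(1 - 2 x^2) y'' contributes (n+2)(n+1) a_{n+2} - 2 n(n-1) a_n at x^n.
4 x y'(x) contributes 4 n a_n at x^n.
8 y(x) contributes 8 a_n at x^n.
Matching x^n: (n+2)(n+1) a_{n+2} + (-2 n(n-1) + 4 n + 8) a_n = 0.
Thus a_{n+2} = (2 n(n-1) - 4 n - 8) / ((n+1)(n+2)) * a_n.

Check with a_0 = 1, a_1 = -2 (apply the recurrence for n = 0, 1, 2, 3): a_0 = 1, a_1 = -2, a_2 = -4, a_3 = 4, a_4 = 4, a_5 = -8/5.

a_(n+2) = (2 n(n-1) - 4 n - 8) / ((n+1)(n+2)) * a_n; check: a_0 = 1, a_1 = -2, a_2 = -4, a_3 = 4, a_4 = 4, a_5 = -8/5


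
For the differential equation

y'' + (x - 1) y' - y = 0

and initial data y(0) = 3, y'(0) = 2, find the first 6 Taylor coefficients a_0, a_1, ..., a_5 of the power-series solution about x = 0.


Ansatz: y(x) = sum_{n>=0} a_n x^n, so y'(x) = sum_{n>=1} n a_n x^(n-1) and y''(x) = sum_{n>=2} n(n-1) a_n x^(n-2).
Substitute into P(x) y'' + Q(x) y' + R(x) y = 0 with P(x) = 1, Q(x) = x - 1, R(x) = -1, and match powers of x.
Initial conditions: a_0 = 3, a_1 = 2.
Setting the coefficient of each power of x to zero and solving order by order (substituting the coefficients already found):
  x^0: 2 a_2 - a_1 - a_0 = 0  ->  2 a_2 = a_1 + a_0 = 5  ->  a_2 = 5/2
  x^1: 6 a_3 - 2 a_2 = 0  ->  6 a_3 = 2 a_2 = 5  ->  a_3 = 5/6
  x^2: 12 a_4 - 3 a_3 + a_2 = 0  ->  12 a_4 = 3 a_3 - a_2 = 0  ->  a_4 = 0
  x^3: 20 a_5 - 4 a_4 + 2 a_3 = 0  ->  20 a_5 = 4 a_4 - 2 a_3 = -5/3  ->  a_5 = -1/12
Truncated series: y(x) = 3 + 2 x + (5/2) x^2 + (5/6) x^3 - (1/12) x^5 + O(x^6).

a_0 = 3; a_1 = 2; a_2 = 5/2; a_3 = 5/6; a_4 = 0; a_5 = -1/12


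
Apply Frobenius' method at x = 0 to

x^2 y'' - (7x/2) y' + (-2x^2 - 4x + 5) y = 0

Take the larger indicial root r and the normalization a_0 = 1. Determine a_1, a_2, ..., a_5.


Write in Frobenius form y'' + (p(x)/x) y' + (q(x)/x^2) y = 0:
  p(x) = -7/2,  q(x) = -2x^2 - 4x + 5.
Indicial equation: r(r-1) + (-7/2) r + (5) = 0 -> roots r_1 = 5/2, r_2 = 2.
Take r = r_1 = 5/2. Let y(x) = x^r sum_{n>=0} a_n x^n with a_0 = 1.
Substitute y = x^r sum a_n x^n and match x^{r+n}. The recurrence is
  D(n) a_n - 4 a_{n-1} - 2 a_{n-2} = 0,  where D(n) = (r+n)(r+n-1) + (-7/2)(r+n) + (5).
  a_n = [4 a_{n-1} + 2 a_{n-2}] / D(n).
Since the indicial polynomial factors as (r - r_1)(r - r_2), D(n) = (r_1 + n - r_1)(r_1 + n - r_2) = n(n + 1/2).
Evaluating step by step (a_0 = 1):
  n = 1: D(1) = 1(1 + 1/2) = 3/2; numerator = 4(1) = 4; a_1 = (4)/(3/2) = 8/3
  n = 2: D(2) = 2(2 + 1/2) = 5; numerator = 4(8/3) + 2(1) = 38/3; a_2 = (38/3)/(5) = 38/15
  n = 3: D(3) = 3(3 + 1/2) = 21/2; numerator = 4(38/15) + 2(8/3) = 232/15; a_3 = (232/15)/(21/2) = 464/315
  n = 4: D(4) = 4(4 + 1/2) = 18; numerator = 4(464/315) + 2(38/15) = 3452/315; a_4 = (3452/315)/(18) = 1726/2835
  n = 5: D(5) = 5(5 + 1/2) = 55/2; numerator = 4(1726/2835) + 2(464/315) = 15256/2835; a_5 = (15256/2835)/(55/2) = 30512/155925

r = 5/2; a_0 = 1; a_1 = 8/3; a_2 = 38/15; a_3 = 464/315; a_4 = 1726/2835; a_5 = 30512/155925


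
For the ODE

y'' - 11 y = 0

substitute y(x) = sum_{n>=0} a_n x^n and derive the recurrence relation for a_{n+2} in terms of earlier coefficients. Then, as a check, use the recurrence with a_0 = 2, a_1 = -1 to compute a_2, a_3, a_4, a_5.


Substitute y = sum_n a_n x^n into y'' + (const) y = 0.
y''(x) = sum_{n>=0} (n+2)(n+1) a_{n+2} x^n.
The ODE becomes sum_n [(n+2)(n+1) a_{n+2} - 11 a_n] x^n = 0.
Setting each coefficient to zero gives the recurrence:
  (n+2)(n+1) a_{n+2} - 11 a_n = 0,
  a_{n+2} = 11 / ((n+1)(n+2)) a_n.

Check with a_0 = 2, a_1 = -1 (apply the recurrence for n = 0, 1, 2, 3): a_0 = 2, a_1 = -1, a_2 = 11, a_3 = -11/6, a_4 = 121/12, a_5 = -121/120.

a_{n+2} = 11/((n+1)(n+2)) * a_n; check: a_0 = 2, a_1 = -1, a_2 = 11, a_3 = -11/6, a_4 = 121/12, a_5 = -121/120


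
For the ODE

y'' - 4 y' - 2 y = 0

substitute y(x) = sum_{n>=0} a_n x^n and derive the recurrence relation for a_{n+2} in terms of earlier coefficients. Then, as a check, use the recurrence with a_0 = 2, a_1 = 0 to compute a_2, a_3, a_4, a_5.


Substitute y = sum_n a_n x^n.
y''(x) has coefficient (n+2)(n+1) a_{n+2} at x^n;
-4 y'(x) has coefficient -4 (n+1) a_{n+1} at x^n;
-2 y(x) has coefficient -2 a_n at x^n.
Matching x^n: (n+2)(n+1) a_{n+2} - 4 (n+1) a_{n+1} - 2 a_n = 0.
Thus a_{n+2} = [4 (n+1) a_{n+1} + 2 a_n] / ((n+1)(n+2)).

Check with a_0 = 2, a_1 = 0 (apply the recurrence for n = 0, 1, 2, 3): a_0 = 2, a_1 = 0, a_2 = 2, a_3 = 8/3, a_4 = 3, a_5 = 8/3.

a_(n+2) = [4 (n+1) a_(n+1) + 2 a_n] / ((n+1)(n+2)); check: a_0 = 2, a_1 = 0, a_2 = 2, a_3 = 8/3, a_4 = 3, a_5 = 8/3


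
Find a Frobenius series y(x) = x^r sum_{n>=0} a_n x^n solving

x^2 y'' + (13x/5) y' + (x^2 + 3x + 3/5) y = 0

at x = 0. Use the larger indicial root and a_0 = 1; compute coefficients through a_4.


Write in Frobenius form y'' + (p(x)/x) y' + (q(x)/x^2) y = 0:
  p(x) = 13/5,  q(x) = x^2 + 3x + 3/5.
Indicial equation: r(r-1) + (13/5) r + (3/5) = 0 -> roots r_1 = -3/5, r_2 = -1.
Take r = r_1 = -3/5. Let y(x) = x^r sum_{n>=0} a_n x^n with a_0 = 1.
Substitute y = x^r sum a_n x^n and match x^{r+n}. The recurrence is
  D(n) a_n + 3 a_{n-1} + 1 a_{n-2} = 0,  where D(n) = (r+n)(r+n-1) + (13/5)(r+n) + (3/5).
  a_n = [-3 a_{n-1} - 1 a_{n-2}] / D(n).
Since the indicial polynomial factors as (r - r_1)(r - r_2), D(n) = (r_1 + n - r_1)(r_1 + n - r_2) = n(n + 2/5).
Evaluating step by step (a_0 = 1):
  n = 1: D(1) = 1(1 + 2/5) = 7/5; numerator = -3(1) = -3; a_1 = (-3)/(7/5) = -15/7
  n = 2: D(2) = 2(2 + 2/5) = 24/5; numerator = -3(-15/7) - 1(1) = 38/7; a_2 = (38/7)/(24/5) = 95/84
  n = 3: D(3) = 3(3 + 2/5) = 51/5; numerator = -3(95/84) - 1(-15/7) = -5/4; a_3 = (-5/4)/(51/5) = -25/204
  n = 4: D(4) = 4(4 + 2/5) = 88/5; numerator = -3(-25/204) - 1(95/84) = -545/714; a_4 = (-545/714)/(88/5) = -2725/62832

r = -3/5; a_0 = 1; a_1 = -15/7; a_2 = 95/84; a_3 = -25/204; a_4 = -2725/62832


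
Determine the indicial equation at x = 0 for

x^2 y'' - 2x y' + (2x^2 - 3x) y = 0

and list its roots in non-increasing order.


Divide by x^2 to reach normal form y'' + P_1(x) y' + P_2(x) y = 0 with P_1(x) = -2/x and P_2(x) = 2 - 3/x.
x = 0 is a singular point because the y'-coefficient -2/x has a pole at x = 0 and the y-coefficient 2 - 3/x has a pole at x = 0.
It is a regular singular point because x P_1(x) = p(x) = -2 and x^2 P_2(x) = q(x) = 2x^2 - 3x are polynomials, hence analytic at x = 0.
p(0) = -2,  q(0) = 0.
Indicial equation: r(r-1) + p(0) r + q(0) = 0, i.e. r^2 + (p(0) - 1) r + q(0) = 0, i.e. r^2 - 3 r = 0.
Discriminant: (-3)^2 - 4(0) = 9, so r = (3 ± 3)/2.
Solving: r_1 = 3, r_2 = 0.

indicial: r^2 - 3 r = 0; roots r_1 = 3, r_2 = 0


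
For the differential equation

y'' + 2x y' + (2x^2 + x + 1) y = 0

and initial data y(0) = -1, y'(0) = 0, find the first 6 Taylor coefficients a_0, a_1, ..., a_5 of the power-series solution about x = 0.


Ansatz: y(x) = sum_{n>=0} a_n x^n, so y'(x) = sum_{n>=1} n a_n x^(n-1) and y''(x) = sum_{n>=2} n(n-1) a_n x^(n-2).
Substitute into P(x) y'' + Q(x) y' + R(x) y = 0 with P(x) = 1, Q(x) = 2x, R(x) = 2x^2 + x + 1, and match powers of x.
Initial conditions: a_0 = -1, a_1 = 0.
Setting the coefficient of each power of x to zero and solving order by order (substituting the coefficients already found):
  x^0: 2 a_2 + a_0 = 0  ->  2 a_2 = -a_0 = 1  ->  a_2 = 1/2
  x^1: 6 a_3 + 3 a_1 + a_0 = 0  ->  6 a_3 = -3 a_1 - a_0 = 1  ->  a_3 = 1/6
  x^2: 12 a_4 + 5 a_2 + a_1 + 2 a_0 = 0  ->  12 a_4 = -5 a_2 - a_1 - 2 a_0 = -1/2  ->  a_4 = -1/24
  x^3: 20 a_5 + 7 a_3 + a_2 + 2 a_1 = 0  ->  20 a_5 = -7 a_3 - a_2 - 2 a_1 = -5/3  ->  a_5 = -1/12
Truncated series: y(x) = -1 + (1/2) x^2 + (1/6) x^3 - (1/24) x^4 - (1/12) x^5 + O(x^6).

a_0 = -1; a_1 = 0; a_2 = 1/2; a_3 = 1/6; a_4 = -1/24; a_5 = -1/12


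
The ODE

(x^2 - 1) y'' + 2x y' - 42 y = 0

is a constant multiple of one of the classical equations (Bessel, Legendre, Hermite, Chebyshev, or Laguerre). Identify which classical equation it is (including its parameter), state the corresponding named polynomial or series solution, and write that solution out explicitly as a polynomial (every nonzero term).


All three coefficients share the factor -1; dividing through by -1 gives  (1 - x^2) y'' - 2x y' + 42 y = 0.
This matches the Legendre equation (1 - x^2) y'' - 2x y' + n(n+1) y = 0 (note the -2x y' term) with n(n+1) = 42, so n = 6; the polynomial solution is P_6(x).
With y = sum_k a_k x^k, matching x^k gives (k+2)(k+1) a_{k+2} = [k(k+1) - n(n+1)] a_k = (k - 6)(k + 7) a_k. The right side vanishes at k = 6, so the series with the parity of 6 terminates at degree 6.
Standard normalization (P_n(1) = 1): leading coefficient (2n)!/(2^n (n!)^2) = 479001600/(64*518400) = 231/16, so a_6 = 231/16. Work downward with a_k = (k+1)(k+2) a_{k+2} / ((k - 6)(k + 7)):
  a_4 = (5)(6)(231/16) / ((4 - 6)(4 + 7)) = (3465/8)/(-22) = -315/16
  a_2 = (3)(4)(-315/16) / ((2 - 6)(2 + 7)) = (-945/4)/(-36) = 105/16
  a_0 = (1)(2)(105/16) / ((0 - 6)(0 + 7)) = (105/8)/(-42) = -5/16
Hence P_6(x) = 231 x^6/16 - 315 x^4/16 + 105 x^2/16 - 5/16.

P_6(x); series = 231 x^6/16 - 315 x^4/16 + 105 x^2/16 - 5/16


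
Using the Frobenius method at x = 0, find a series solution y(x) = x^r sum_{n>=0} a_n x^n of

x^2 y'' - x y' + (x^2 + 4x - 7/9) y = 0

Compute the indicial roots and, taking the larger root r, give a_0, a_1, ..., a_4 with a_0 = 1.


Write in Frobenius form y'' + (p(x)/x) y' + (q(x)/x^2) y = 0:
  p(x) = -1,  q(x) = x^2 + 4x - 7/9.
Indicial equation: r(r-1) + (-1) r + (-7/9) = 0 -> roots r_1 = 7/3, r_2 = -1/3.
Take r = r_1 = 7/3. Let y(x) = x^r sum_{n>=0} a_n x^n with a_0 = 1.
Substitute y = x^r sum a_n x^n and match x^{r+n}. The recurrence is
  D(n) a_n + 4 a_{n-1} + 1 a_{n-2} = 0,  where D(n) = (r+n)(r+n-1) + (-1)(r+n) + (-7/9).
  a_n = [-4 a_{n-1} - 1 a_{n-2}] / D(n).
Since the indicial polynomial factors as (r - r_1)(r - r_2), D(n) = (r_1 + n - r_1)(r_1 + n - r_2) = n(n + 8/3).
Evaluating step by step (a_0 = 1):
  n = 1: D(1) = 1(1 + 8/3) = 11/3; numerator = -4(1) = -4; a_1 = (-4)/(11/3) = -12/11
  n = 2: D(2) = 2(2 + 8/3) = 28/3; numerator = -4(-12/11) - 1(1) = 37/11; a_2 = (37/11)/(28/3) = 111/308
  n = 3: D(3) = 3(3 + 8/3) = 17; numerator = -4(111/308) - 1(-12/11) = -27/77; a_3 = (-27/77)/(17) = -27/1309
  n = 4: D(4) = 4(4 + 8/3) = 80/3; numerator = -4(-27/1309) - 1(111/308) = -1455/5236; a_4 = (-1455/5236)/(80/3) = -873/83776

r = 7/3; a_0 = 1; a_1 = -12/11; a_2 = 111/308; a_3 = -27/1309; a_4 = -873/83776


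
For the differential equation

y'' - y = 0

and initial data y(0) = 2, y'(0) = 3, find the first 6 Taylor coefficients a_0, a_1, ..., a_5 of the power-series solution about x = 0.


Ansatz: y(x) = sum_{n>=0} a_n x^n, so y'(x) = sum_{n>=1} n a_n x^(n-1) and y''(x) = sum_{n>=2} n(n-1) a_n x^(n-2).
Substitute into P(x) y'' + Q(x) y' + R(x) y = 0 with P(x) = 1, Q(x) = 0, R(x) = -1, and match powers of x.
Initial conditions: a_0 = 2, a_1 = 3.
Setting the coefficient of each power of x to zero and solving order by order (substituting the coefficients already found):
  x^0: 2 a_2 - a_0 = 0  ->  2 a_2 = a_0 = 2  ->  a_2 = 1
  x^1: 6 a_3 - a_1 = 0  ->  6 a_3 = a_1 = 3  ->  a_3 = 1/2
  x^2: 12 a_4 - a_2 = 0  ->  12 a_4 = a_2 = 1  ->  a_4 = 1/12
  x^3: 20 a_5 - a_3 = 0  ->  20 a_5 = a_3 = 1/2  ->  a_5 = 1/40
Truncated series: y(x) = 2 + 3 x + x^2 + (1/2) x^3 + (1/12) x^4 + (1/40) x^5 + O(x^6).

a_0 = 2; a_1 = 3; a_2 = 1; a_3 = 1/2; a_4 = 1/12; a_5 = 1/40


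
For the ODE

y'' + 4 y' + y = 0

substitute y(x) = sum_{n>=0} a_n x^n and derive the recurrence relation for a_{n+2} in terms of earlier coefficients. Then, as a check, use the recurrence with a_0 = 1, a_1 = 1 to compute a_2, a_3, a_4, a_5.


Substitute y = sum_n a_n x^n.
y''(x) has coefficient (n+2)(n+1) a_{n+2} at x^n;
4 y'(x) has coefficient 4 (n+1) a_{n+1} at x^n;
y(x) has coefficient 1 a_n at x^n.
Matching x^n: (n+2)(n+1) a_{n+2} + 4 (n+1) a_{n+1} + 1 a_n = 0.
Thus a_{n+2} = [-4 (n+1) a_{n+1} - 1 a_n] / ((n+1)(n+2)).

Check with a_0 = 1, a_1 = 1 (apply the recurrence for n = 0, 1, 2, 3): a_0 = 1, a_1 = 1, a_2 = -5/2, a_3 = 19/6, a_4 = -71/24, a_5 = 53/24.

a_(n+2) = [-4 (n+1) a_(n+1) - 1 a_n] / ((n+1)(n+2)); check: a_0 = 1, a_1 = 1, a_2 = -5/2, a_3 = 19/6, a_4 = -71/24, a_5 = 53/24


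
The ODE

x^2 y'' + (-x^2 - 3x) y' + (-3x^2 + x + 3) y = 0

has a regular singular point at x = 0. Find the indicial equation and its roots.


Divide by x^2 to reach normal form y'' + P_1(x) y' + P_2(x) y = 0 with P_1(x) = -1 - 3/x and P_2(x) = -3 + 1/x + 3/x^2.
x = 0 is a singular point because the y'-coefficient -1 - 3/x has a pole at x = 0 and the y-coefficient -3 + 1/x + 3/x^2 has a pole at x = 0.
It is a regular singular point because x P_1(x) = p(x) = -x - 3 and x^2 P_2(x) = q(x) = -3x^2 + x + 3 are polynomials, hence analytic at x = 0.
p(0) = -3,  q(0) = 3.
Indicial equation: r(r-1) + p(0) r + q(0) = 0, i.e. r^2 + (p(0) - 1) r + q(0) = 0, i.e. r^2 - 4 r + 3 = 0.
Discriminant: (-4)^2 - 4(3) = 4, so r = (4 ± 2)/2.
Solving: r_1 = 3, r_2 = 1.

indicial: r^2 - 4 r + 3 = 0; roots r_1 = 3, r_2 = 1


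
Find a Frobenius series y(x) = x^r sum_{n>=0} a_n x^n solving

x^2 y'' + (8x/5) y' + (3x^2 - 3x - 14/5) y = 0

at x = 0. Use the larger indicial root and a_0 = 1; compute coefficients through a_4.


Write in Frobenius form y'' + (p(x)/x) y' + (q(x)/x^2) y = 0:
  p(x) = 8/5,  q(x) = 3x^2 - 3x - 14/5.
Indicial equation: r(r-1) + (8/5) r + (-14/5) = 0 -> roots r_1 = 7/5, r_2 = -2.
Take r = r_1 = 7/5. Let y(x) = x^r sum_{n>=0} a_n x^n with a_0 = 1.
Substitute y = x^r sum a_n x^n and match x^{r+n}. The recurrence is
  D(n) a_n - 3 a_{n-1} + 3 a_{n-2} = 0,  where D(n) = (r+n)(r+n-1) + (8/5)(r+n) + (-14/5).
  a_n = [3 a_{n-1} - 3 a_{n-2}] / D(n).
Since the indicial polynomial factors as (r - r_1)(r - r_2), D(n) = (r_1 + n - r_1)(r_1 + n - r_2) = n(n + 17/5).
Evaluating step by step (a_0 = 1):
  n = 1: D(1) = 1(1 + 17/5) = 22/5; numerator = 3(1) = 3; a_1 = (3)/(22/5) = 15/22
  n = 2: D(2) = 2(2 + 17/5) = 54/5; numerator = 3(15/22) - 3(1) = -21/22; a_2 = (-21/22)/(54/5) = -35/396
  n = 3: D(3) = 3(3 + 17/5) = 96/5; numerator = 3(-35/396) - 3(15/22) = -305/132; a_3 = (-305/132)/(96/5) = -1525/12672
  n = 4: D(4) = 4(4 + 17/5) = 148/5; numerator = 3(-1525/12672) - 3(-35/396) = -135/1408; a_4 = (-135/1408)/(148/5) = -675/208384

r = 7/5; a_0 = 1; a_1 = 15/22; a_2 = -35/396; a_3 = -1525/12672; a_4 = -675/208384


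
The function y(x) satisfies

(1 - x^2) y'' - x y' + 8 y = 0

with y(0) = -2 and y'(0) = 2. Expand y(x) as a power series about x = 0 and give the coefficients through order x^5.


Ansatz: y(x) = sum_{n>=0} a_n x^n, so y'(x) = sum_{n>=1} n a_n x^(n-1) and y''(x) = sum_{n>=2} n(n-1) a_n x^(n-2).
Substitute into P(x) y'' + Q(x) y' + R(x) y = 0 with P(x) = 1 - x^2, Q(x) = -x, R(x) = 8, and match powers of x.
Initial conditions: a_0 = -2, a_1 = 2.
Setting the coefficient of each power of x to zero and solving order by order (substituting the coefficients already found):
  x^0: 2 a_2 + 8 a_0 = 0  ->  2 a_2 = -8 a_0 = 16  ->  a_2 = 8
  x^1: 6 a_3 + 7 a_1 = 0  ->  6 a_3 = -7 a_1 = -14  ->  a_3 = -7/3
  x^2: 12 a_4 + 4 a_2 = 0  ->  12 a_4 = -4 a_2 = -32  ->  a_4 = -8/3
  x^3: 20 a_5 - a_3 = 0  ->  20 a_5 = a_3 = -7/3  ->  a_5 = -7/60
Truncated series: y(x) = -2 + 2 x + 8 x^2 - (7/3) x^3 - (8/3) x^4 - (7/60) x^5 + O(x^6).

a_0 = -2; a_1 = 2; a_2 = 8; a_3 = -7/3; a_4 = -8/3; a_5 = -7/60


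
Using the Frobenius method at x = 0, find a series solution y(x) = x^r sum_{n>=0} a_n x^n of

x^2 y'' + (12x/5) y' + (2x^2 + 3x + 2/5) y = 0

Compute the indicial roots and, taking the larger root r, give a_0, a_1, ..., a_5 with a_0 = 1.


Write in Frobenius form y'' + (p(x)/x) y' + (q(x)/x^2) y = 0:
  p(x) = 12/5,  q(x) = 2x^2 + 3x + 2/5.
Indicial equation: r(r-1) + (12/5) r + (2/5) = 0 -> roots r_1 = -2/5, r_2 = -1.
Take r = r_1 = -2/5. Let y(x) = x^r sum_{n>=0} a_n x^n with a_0 = 1.
Substitute y = x^r sum a_n x^n and match x^{r+n}. The recurrence is
  D(n) a_n + 3 a_{n-1} + 2 a_{n-2} = 0,  where D(n) = (r+n)(r+n-1) + (12/5)(r+n) + (2/5).
  a_n = [-3 a_{n-1} - 2 a_{n-2}] / D(n).
Since the indicial polynomial factors as (r - r_1)(r - r_2), D(n) = (r_1 + n - r_1)(r_1 + n - r_2) = n(n + 3/5).
Evaluating step by step (a_0 = 1):
  n = 1: D(1) = 1(1 + 3/5) = 8/5; numerator = -3(1) = -3; a_1 = (-3)/(8/5) = -15/8
  n = 2: D(2) = 2(2 + 3/5) = 26/5; numerator = -3(-15/8) - 2(1) = 29/8; a_2 = (29/8)/(26/5) = 145/208
  n = 3: D(3) = 3(3 + 3/5) = 54/5; numerator = -3(145/208) - 2(-15/8) = 345/208; a_3 = (345/208)/(54/5) = 575/3744
  n = 4: D(4) = 4(4 + 3/5) = 92/5; numerator = -3(575/3744) - 2(145/208) = -2315/1248; a_4 = (-2315/1248)/(92/5) = -11575/114816
  n = 5: D(5) = 5(5 + 3/5) = 28; numerator = -3(-11575/114816) - 2(575/3744) = -125/26496; a_5 = (-125/26496)/(28) = -125/741888

r = -2/5; a_0 = 1; a_1 = -15/8; a_2 = 145/208; a_3 = 575/3744; a_4 = -11575/114816; a_5 = -125/741888


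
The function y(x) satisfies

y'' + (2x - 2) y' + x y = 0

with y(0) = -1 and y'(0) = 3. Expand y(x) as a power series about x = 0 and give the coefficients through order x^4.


Ansatz: y(x) = sum_{n>=0} a_n x^n, so y'(x) = sum_{n>=1} n a_n x^(n-1) and y''(x) = sum_{n>=2} n(n-1) a_n x^(n-2).
Substitute into P(x) y'' + Q(x) y' + R(x) y = 0 with P(x) = 1, Q(x) = 2x - 2, R(x) = x, and match powers of x.
Initial conditions: a_0 = -1, a_1 = 3.
Setting the coefficient of each power of x to zero and solving order by order (substituting the coefficients already found):
  x^0: 2 a_2 - 2 a_1 = 0  ->  2 a_2 = 2 a_1 = 6  ->  a_2 = 3
  x^1: 6 a_3 - 4 a_2 + 2 a_1 + a_0 = 0  ->  6 a_3 = 4 a_2 - 2 a_1 - a_0 = 7  ->  a_3 = 7/6
  x^2: 12 a_4 - 6 a_3 + 4 a_2 + a_1 = 0  ->  12 a_4 = 6 a_3 - 4 a_2 - a_1 = -8  ->  a_4 = -2/3
Truncated series: y(x) = -1 + 3 x + 3 x^2 + (7/6) x^3 - (2/3) x^4 + O(x^5).

a_0 = -1; a_1 = 3; a_2 = 3; a_3 = 7/6; a_4 = -2/3


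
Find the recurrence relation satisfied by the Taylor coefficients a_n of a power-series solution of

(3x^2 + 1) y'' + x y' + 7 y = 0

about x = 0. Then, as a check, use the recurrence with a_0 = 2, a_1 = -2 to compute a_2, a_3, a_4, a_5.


Substitute y = sum_n a_n x^n.
(1 + 3 x^2) y'' contributes (n+2)(n+1) a_{n+2} + 3 n(n-1) a_n at x^n.
x y'(x) contributes n a_n at x^n.
7 y(x) contributes 7 a_n at x^n.
Matching x^n: (n+2)(n+1) a_{n+2} + (3 n(n-1) + n + 7) a_n = 0.
Thus a_{n+2} = (-3 n(n-1) - n - 7) / ((n+1)(n+2)) * a_n.

Check with a_0 = 2, a_1 = -2 (apply the recurrence for n = 0, 1, 2, 3): a_0 = 2, a_1 = -2, a_2 = -7, a_3 = 8/3, a_4 = 35/4, a_5 = -56/15.

a_(n+2) = (-3 n(n-1) - n - 7) / ((n+1)(n+2)) * a_n; check: a_0 = 2, a_1 = -2, a_2 = -7, a_3 = 8/3, a_4 = 35/4, a_5 = -56/15


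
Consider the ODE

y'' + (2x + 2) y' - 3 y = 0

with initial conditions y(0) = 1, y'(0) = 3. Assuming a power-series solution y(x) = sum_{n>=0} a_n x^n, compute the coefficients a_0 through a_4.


Ansatz: y(x) = sum_{n>=0} a_n x^n, so y'(x) = sum_{n>=1} n a_n x^(n-1) and y''(x) = sum_{n>=2} n(n-1) a_n x^(n-2).
Substitute into P(x) y'' + Q(x) y' + R(x) y = 0 with P(x) = 1, Q(x) = 2x + 2, R(x) = -3, and match powers of x.
Initial conditions: a_0 = 1, a_1 = 3.
Setting the coefficient of each power of x to zero and solving order by order (substituting the coefficients already found):
  x^0: 2 a_2 + 2 a_1 - 3 a_0 = 0  ->  2 a_2 = -2 a_1 + 3 a_0 = -3  ->  a_2 = -3/2
  x^1: 6 a_3 + 4 a_2 - a_1 = 0  ->  6 a_3 = -4 a_2 + a_1 = 9  ->  a_3 = 3/2
  x^2: 12 a_4 + 6 a_3 + a_2 = 0  ->  12 a_4 = -6 a_3 - a_2 = -15/2  ->  a_4 = -5/8
Truncated series: y(x) = 1 + 3 x - (3/2) x^2 + (3/2) x^3 - (5/8) x^4 + O(x^5).

a_0 = 1; a_1 = 3; a_2 = -3/2; a_3 = 3/2; a_4 = -5/8


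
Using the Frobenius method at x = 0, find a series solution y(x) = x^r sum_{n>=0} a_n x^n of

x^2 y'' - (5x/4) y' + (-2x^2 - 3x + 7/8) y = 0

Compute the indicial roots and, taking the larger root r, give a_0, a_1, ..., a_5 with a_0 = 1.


Write in Frobenius form y'' + (p(x)/x) y' + (q(x)/x^2) y = 0:
  p(x) = -5/4,  q(x) = -2x^2 - 3x + 7/8.
Indicial equation: r(r-1) + (-5/4) r + (7/8) = 0 -> roots r_1 = 7/4, r_2 = 1/2.
Take r = r_1 = 7/4. Let y(x) = x^r sum_{n>=0} a_n x^n with a_0 = 1.
Substitute y = x^r sum a_n x^n and match x^{r+n}. The recurrence is
  D(n) a_n - 3 a_{n-1} - 2 a_{n-2} = 0,  where D(n) = (r+n)(r+n-1) + (-5/4)(r+n) + (7/8).
  a_n = [3 a_{n-1} + 2 a_{n-2}] / D(n).
Since the indicial polynomial factors as (r - r_1)(r - r_2), D(n) = (r_1 + n - r_1)(r_1 + n - r_2) = n(n + 5/4).
Evaluating step by step (a_0 = 1):
  n = 1: D(1) = 1(1 + 5/4) = 9/4; numerator = 3(1) = 3; a_1 = (3)/(9/4) = 4/3
  n = 2: D(2) = 2(2 + 5/4) = 13/2; numerator = 3(4/3) + 2(1) = 6; a_2 = (6)/(13/2) = 12/13
  n = 3: D(3) = 3(3 + 5/4) = 51/4; numerator = 3(12/13) + 2(4/3) = 212/39; a_3 = (212/39)/(51/4) = 848/1989
  n = 4: D(4) = 4(4 + 5/4) = 21; numerator = 3(848/1989) + 2(12/13) = 2072/663; a_4 = (2072/663)/(21) = 296/1989
  n = 5: D(5) = 5(5 + 5/4) = 125/4; numerator = 3(296/1989) + 2(848/1989) = 152/117; a_5 = (152/117)/(125/4) = 608/14625

r = 7/4; a_0 = 1; a_1 = 4/3; a_2 = 12/13; a_3 = 848/1989; a_4 = 296/1989; a_5 = 608/14625


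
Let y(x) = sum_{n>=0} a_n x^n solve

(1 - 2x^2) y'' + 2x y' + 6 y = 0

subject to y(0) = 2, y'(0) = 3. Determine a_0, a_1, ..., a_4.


Ansatz: y(x) = sum_{n>=0} a_n x^n, so y'(x) = sum_{n>=1} n a_n x^(n-1) and y''(x) = sum_{n>=2} n(n-1) a_n x^(n-2).
Substitute into P(x) y'' + Q(x) y' + R(x) y = 0 with P(x) = 1 - 2x^2, Q(x) = 2x, R(x) = 6, and match powers of x.
Initial conditions: a_0 = 2, a_1 = 3.
Setting the coefficient of each power of x to zero and solving order by order (substituting the coefficients already found):
  x^0: 2 a_2 + 6 a_0 = 0  ->  2 a_2 = -6 a_0 = -12  ->  a_2 = -6
  x^1: 6 a_3 + 8 a_1 = 0  ->  6 a_3 = -8 a_1 = -24  ->  a_3 = -4
  x^2: 12 a_4 + 6 a_2 = 0  ->  12 a_4 = -6 a_2 = 36  ->  a_4 = 3
Truncated series: y(x) = 2 + 3 x - 6 x^2 - 4 x^3 + 3 x^4 + O(x^5).

a_0 = 2; a_1 = 3; a_2 = -6; a_3 = -4; a_4 = 3


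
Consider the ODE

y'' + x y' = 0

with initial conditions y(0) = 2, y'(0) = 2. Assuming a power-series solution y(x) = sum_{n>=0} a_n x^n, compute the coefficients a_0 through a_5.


Ansatz: y(x) = sum_{n>=0} a_n x^n, so y'(x) = sum_{n>=1} n a_n x^(n-1) and y''(x) = sum_{n>=2} n(n-1) a_n x^(n-2).
Substitute into P(x) y'' + Q(x) y' + R(x) y = 0 with P(x) = 1, Q(x) = x, R(x) = 0, and match powers of x.
Initial conditions: a_0 = 2, a_1 = 2.
Setting the coefficient of each power of x to zero and solving order by order (substituting the coefficients already found):
  x^0: 2 a_2 = 0  ->  a_2 = 0
  x^1: 6 a_3 + a_1 = 0  ->  6 a_3 = -a_1 = -2  ->  a_3 = -1/3
  x^2: 12 a_4 + 2 a_2 = 0  ->  12 a_4 = -2 a_2 = 0  ->  a_4 = 0
  x^3: 20 a_5 + 3 a_3 = 0  ->  20 a_5 = -3 a_3 = 1  ->  a_5 = 1/20
Truncated series: y(x) = 2 + 2 x - (1/3) x^3 + (1/20) x^5 + O(x^6).

a_0 = 2; a_1 = 2; a_2 = 0; a_3 = -1/3; a_4 = 0; a_5 = 1/20


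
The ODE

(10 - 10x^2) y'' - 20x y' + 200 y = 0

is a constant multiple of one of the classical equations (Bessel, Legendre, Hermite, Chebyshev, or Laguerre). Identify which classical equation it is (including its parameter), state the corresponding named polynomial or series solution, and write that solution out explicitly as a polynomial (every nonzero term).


All three coefficients share the factor 10; dividing through by 10 gives  (1 - x^2) y'' - 2x y' + 20 y = 0.
This matches the Legendre equation (1 - x^2) y'' - 2x y' + n(n+1) y = 0 (note the -2x y' term) with n(n+1) = 20, so n = 4; the polynomial solution is P_4(x).
With y = sum_k a_k x^k, matching x^k gives (k+2)(k+1) a_{k+2} = [k(k+1) - n(n+1)] a_k = (k - 4)(k + 5) a_k. The right side vanishes at k = 4, so the series with the parity of 4 terminates at degree 4.
Standard normalization (P_n(1) = 1): leading coefficient (2n)!/(2^n (n!)^2) = 40320/(16*576) = 35/8, so a_4 = 35/8. Work downward with a_k = (k+1)(k+2) a_{k+2} / ((k - 4)(k + 5)):
  a_2 = (3)(4)(35/8) / ((2 - 4)(2 + 5)) = (105/2)/(-14) = -15/4
  a_0 = (1)(2)(-15/4) / ((0 - 4)(0 + 5)) = (-15/2)/(-20) = 3/8
Hence P_4(x) = 35 x^4/8 - 15 x^2/4 + 3/8.

P_4(x); series = 35 x^4/8 - 15 x^2/4 + 3/8


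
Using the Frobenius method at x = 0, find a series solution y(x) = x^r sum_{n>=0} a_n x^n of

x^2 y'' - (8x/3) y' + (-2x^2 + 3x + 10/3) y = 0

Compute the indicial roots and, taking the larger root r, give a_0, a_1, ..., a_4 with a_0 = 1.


Write in Frobenius form y'' + (p(x)/x) y' + (q(x)/x^2) y = 0:
  p(x) = -8/3,  q(x) = -2x^2 + 3x + 10/3.
Indicial equation: r(r-1) + (-8/3) r + (10/3) = 0 -> roots r_1 = 2, r_2 = 5/3.
Take r = r_1 = 2. Let y(x) = x^r sum_{n>=0} a_n x^n with a_0 = 1.
Substitute y = x^r sum a_n x^n and match x^{r+n}. The recurrence is
  D(n) a_n + 3 a_{n-1} - 2 a_{n-2} = 0,  where D(n) = (r+n)(r+n-1) + (-8/3)(r+n) + (10/3).
  a_n = [-3 a_{n-1} + 2 a_{n-2}] / D(n).
Since the indicial polynomial factors as (r - r_1)(r - r_2), D(n) = (r_1 + n - r_1)(r_1 + n - r_2) = n(n + 1/3).
Evaluating step by step (a_0 = 1):
  n = 1: D(1) = 1(1 + 1/3) = 4/3; numerator = -3(1) = -3; a_1 = (-3)/(4/3) = -9/4
  n = 2: D(2) = 2(2 + 1/3) = 14/3; numerator = -3(-9/4) + 2(1) = 35/4; a_2 = (35/4)/(14/3) = 15/8
  n = 3: D(3) = 3(3 + 1/3) = 10; numerator = -3(15/8) + 2(-9/4) = -81/8; a_3 = (-81/8)/(10) = -81/80
  n = 4: D(4) = 4(4 + 1/3) = 52/3; numerator = -3(-81/80) + 2(15/8) = 543/80; a_4 = (543/80)/(52/3) = 1629/4160

r = 2; a_0 = 1; a_1 = -9/4; a_2 = 15/8; a_3 = -81/80; a_4 = 1629/4160


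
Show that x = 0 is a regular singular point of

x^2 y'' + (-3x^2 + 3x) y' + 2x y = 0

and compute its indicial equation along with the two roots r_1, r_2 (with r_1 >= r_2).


Divide by x^2 to reach normal form y'' + P_1(x) y' + P_2(x) y = 0 with P_1(x) = -3 + 3/x and P_2(x) = 2/x.
x = 0 is a singular point because the y'-coefficient -3 + 3/x has a pole at x = 0 and the y-coefficient 2/x has a pole at x = 0.
It is a regular singular point because x P_1(x) = p(x) = 3 - 3x and x^2 P_2(x) = q(x) = 2x are polynomials, hence analytic at x = 0.
p(0) = 3,  q(0) = 0.
Indicial equation: r(r-1) + p(0) r + q(0) = 0, i.e. r^2 + (p(0) - 1) r + q(0) = 0, i.e. r^2 + 2 r = 0.
Discriminant: (2)^2 - 4(0) = 4, so r = (-2 ± 2)/2.
Solving: r_1 = 0, r_2 = -2.

indicial: r^2 + 2 r = 0; roots r_1 = 0, r_2 = -2


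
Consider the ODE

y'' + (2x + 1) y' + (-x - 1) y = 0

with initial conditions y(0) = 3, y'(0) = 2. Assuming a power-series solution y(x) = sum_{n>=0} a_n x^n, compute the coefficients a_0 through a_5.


Ansatz: y(x) = sum_{n>=0} a_n x^n, so y'(x) = sum_{n>=1} n a_n x^(n-1) and y''(x) = sum_{n>=2} n(n-1) a_n x^(n-2).
Substitute into P(x) y'' + Q(x) y' + R(x) y = 0 with P(x) = 1, Q(x) = 2x + 1, R(x) = -x - 1, and match powers of x.
Initial conditions: a_0 = 3, a_1 = 2.
Setting the coefficient of each power of x to zero and solving order by order (substituting the coefficients already found):
  x^0: 2 a_2 + a_1 - a_0 = 0  ->  2 a_2 = -a_1 + a_0 = 1  ->  a_2 = 1/2
  x^1: 6 a_3 + 2 a_2 + a_1 - a_0 = 0  ->  6 a_3 = -2 a_2 - a_1 + a_0 = 0  ->  a_3 = 0
  x^2: 12 a_4 + 3 a_3 + 3 a_2 - a_1 = 0  ->  12 a_4 = -3 a_3 - 3 a_2 + a_1 = 1/2  ->  a_4 = 1/24
  x^3: 20 a_5 + 4 a_4 + 5 a_3 - a_2 = 0  ->  20 a_5 = -4 a_4 - 5 a_3 + a_2 = 1/3  ->  a_5 = 1/60
Truncated series: y(x) = 3 + 2 x + (1/2) x^2 + (1/24) x^4 + (1/60) x^5 + O(x^6).

a_0 = 3; a_1 = 2; a_2 = 1/2; a_3 = 0; a_4 = 1/24; a_5 = 1/60


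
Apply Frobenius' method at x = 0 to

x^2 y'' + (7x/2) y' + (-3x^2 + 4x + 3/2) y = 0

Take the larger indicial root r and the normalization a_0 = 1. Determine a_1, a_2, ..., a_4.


Write in Frobenius form y'' + (p(x)/x) y' + (q(x)/x^2) y = 0:
  p(x) = 7/2,  q(x) = -3x^2 + 4x + 3/2.
Indicial equation: r(r-1) + (7/2) r + (3/2) = 0 -> roots r_1 = -1, r_2 = -3/2.
Take r = r_1 = -1. Let y(x) = x^r sum_{n>=0} a_n x^n with a_0 = 1.
Substitute y = x^r sum a_n x^n and match x^{r+n}. The recurrence is
  D(n) a_n + 4 a_{n-1} - 3 a_{n-2} = 0,  where D(n) = (r+n)(r+n-1) + (7/2)(r+n) + (3/2).
  a_n = [-4 a_{n-1} + 3 a_{n-2}] / D(n).
Since the indicial polynomial factors as (r - r_1)(r - r_2), D(n) = (r_1 + n - r_1)(r_1 + n - r_2) = n(n + 1/2).
Evaluating step by step (a_0 = 1):
  n = 1: D(1) = 1(1 + 1/2) = 3/2; numerator = -4(1) = -4; a_1 = (-4)/(3/2) = -8/3
  n = 2: D(2) = 2(2 + 1/2) = 5; numerator = -4(-8/3) + 3(1) = 41/3; a_2 = (41/3)/(5) = 41/15
  n = 3: D(3) = 3(3 + 1/2) = 21/2; numerator = -4(41/15) + 3(-8/3) = -284/15; a_3 = (-284/15)/(21/2) = -568/315
  n = 4: D(4) = 4(4 + 1/2) = 18; numerator = -4(-568/315) + 3(41/15) = 971/63; a_4 = (971/63)/(18) = 971/1134

r = -1; a_0 = 1; a_1 = -8/3; a_2 = 41/15; a_3 = -568/315; a_4 = 971/1134


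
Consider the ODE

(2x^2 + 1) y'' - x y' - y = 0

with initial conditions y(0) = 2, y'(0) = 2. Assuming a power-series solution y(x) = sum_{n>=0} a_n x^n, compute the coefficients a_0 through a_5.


Ansatz: y(x) = sum_{n>=0} a_n x^n, so y'(x) = sum_{n>=1} n a_n x^(n-1) and y''(x) = sum_{n>=2} n(n-1) a_n x^(n-2).
Substitute into P(x) y'' + Q(x) y' + R(x) y = 0 with P(x) = 2x^2 + 1, Q(x) = -x, R(x) = -1, and match powers of x.
Initial conditions: a_0 = 2, a_1 = 2.
Setting the coefficient of each power of x to zero and solving order by order (substituting the coefficients already found):
  x^0: 2 a_2 - a_0 = 0  ->  2 a_2 = a_0 = 2  ->  a_2 = 1
  x^1: 6 a_3 - 2 a_1 = 0  ->  6 a_3 = 2 a_1 = 4  ->  a_3 = 2/3
  x^2: 12 a_4 + a_2 = 0  ->  12 a_4 = -a_2 = -1  ->  a_4 = -1/12
  x^3: 20 a_5 + 8 a_3 = 0  ->  20 a_5 = -8 a_3 = -16/3  ->  a_5 = -4/15
Truncated series: y(x) = 2 + 2 x + x^2 + (2/3) x^3 - (1/12) x^4 - (4/15) x^5 + O(x^6).

a_0 = 2; a_1 = 2; a_2 = 1; a_3 = 2/3; a_4 = -1/12; a_5 = -4/15


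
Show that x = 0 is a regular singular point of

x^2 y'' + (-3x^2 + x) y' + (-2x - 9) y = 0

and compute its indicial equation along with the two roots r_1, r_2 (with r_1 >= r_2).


Divide by x^2 to reach normal form y'' + P_1(x) y' + P_2(x) y = 0 with P_1(x) = -3 + 1/x and P_2(x) = -2/x - 9/x^2.
x = 0 is a singular point because the y'-coefficient -3 + 1/x has a pole at x = 0 and the y-coefficient -2/x - 9/x^2 has a pole at x = 0.
It is a regular singular point because x P_1(x) = p(x) = 1 - 3x and x^2 P_2(x) = q(x) = -2x - 9 are polynomials, hence analytic at x = 0.
p(0) = 1,  q(0) = -9.
Indicial equation: r(r-1) + p(0) r + q(0) = 0, i.e. r^2 + (p(0) - 1) r + q(0) = 0, i.e. r^2 - 9 = 0.
Discriminant: (0)^2 - 4(-9) = 36, so r = (0 ± 6)/2.
Solving: r_1 = 3, r_2 = -3.

indicial: r^2 - 9 = 0; roots r_1 = 3, r_2 = -3


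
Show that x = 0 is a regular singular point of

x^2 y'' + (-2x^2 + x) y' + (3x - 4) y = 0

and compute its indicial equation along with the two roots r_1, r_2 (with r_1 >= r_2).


Divide by x^2 to reach normal form y'' + P_1(x) y' + P_2(x) y = 0 with P_1(x) = -2 + 1/x and P_2(x) = 3/x - 4/x^2.
x = 0 is a singular point because the y'-coefficient -2 + 1/x has a pole at x = 0 and the y-coefficient 3/x - 4/x^2 has a pole at x = 0.
It is a regular singular point because x P_1(x) = p(x) = 1 - 2x and x^2 P_2(x) = q(x) = 3x - 4 are polynomials, hence analytic at x = 0.
p(0) = 1,  q(0) = -4.
Indicial equation: r(r-1) + p(0) r + q(0) = 0, i.e. r^2 + (p(0) - 1) r + q(0) = 0, i.e. r^2 - 4 = 0.
Discriminant: (0)^2 - 4(-4) = 16, so r = (0 ± 4)/2.
Solving: r_1 = 2, r_2 = -2.

indicial: r^2 - 4 = 0; roots r_1 = 2, r_2 = -2


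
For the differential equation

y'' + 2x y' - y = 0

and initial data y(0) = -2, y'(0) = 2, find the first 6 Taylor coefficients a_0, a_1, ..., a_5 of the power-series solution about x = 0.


Ansatz: y(x) = sum_{n>=0} a_n x^n, so y'(x) = sum_{n>=1} n a_n x^(n-1) and y''(x) = sum_{n>=2} n(n-1) a_n x^(n-2).
Substitute into P(x) y'' + Q(x) y' + R(x) y = 0 with P(x) = 1, Q(x) = 2x, R(x) = -1, and match powers of x.
Initial conditions: a_0 = -2, a_1 = 2.
Setting the coefficient of each power of x to zero and solving order by order (substituting the coefficients already found):
  x^0: 2 a_2 - a_0 = 0  ->  2 a_2 = a_0 = -2  ->  a_2 = -1
  x^1: 6 a_3 + a_1 = 0  ->  6 a_3 = -a_1 = -2  ->  a_3 = -1/3
  x^2: 12 a_4 + 3 a_2 = 0  ->  12 a_4 = -3 a_2 = 3  ->  a_4 = 1/4
  x^3: 20 a_5 + 5 a_3 = 0  ->  20 a_5 = -5 a_3 = 5/3  ->  a_5 = 1/12
Truncated series: y(x) = -2 + 2 x - x^2 - (1/3) x^3 + (1/4) x^4 + (1/12) x^5 + O(x^6).

a_0 = -2; a_1 = 2; a_2 = -1; a_3 = -1/3; a_4 = 1/4; a_5 = 1/12


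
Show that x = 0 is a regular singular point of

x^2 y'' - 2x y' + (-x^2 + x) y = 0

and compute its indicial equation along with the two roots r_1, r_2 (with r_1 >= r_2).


Divide by x^2 to reach normal form y'' + P_1(x) y' + P_2(x) y = 0 with P_1(x) = -2/x and P_2(x) = -1 + 1/x.
x = 0 is a singular point because the y'-coefficient -2/x has a pole at x = 0 and the y-coefficient -1 + 1/x has a pole at x = 0.
It is a regular singular point because x P_1(x) = p(x) = -2 and x^2 P_2(x) = q(x) = -x^2 + x are polynomials, hence analytic at x = 0.
p(0) = -2,  q(0) = 0.
Indicial equation: r(r-1) + p(0) r + q(0) = 0, i.e. r^2 + (p(0) - 1) r + q(0) = 0, i.e. r^2 - 3 r = 0.
Discriminant: (-3)^2 - 4(0) = 9, so r = (3 ± 3)/2.
Solving: r_1 = 3, r_2 = 0.

indicial: r^2 - 3 r = 0; roots r_1 = 3, r_2 = 0


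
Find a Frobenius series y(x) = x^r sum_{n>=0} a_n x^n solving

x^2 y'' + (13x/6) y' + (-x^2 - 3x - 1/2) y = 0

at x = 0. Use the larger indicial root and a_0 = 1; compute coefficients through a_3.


Write in Frobenius form y'' + (p(x)/x) y' + (q(x)/x^2) y = 0:
  p(x) = 13/6,  q(x) = -x^2 - 3x - 1/2.
Indicial equation: r(r-1) + (13/6) r + (-1/2) = 0 -> roots r_1 = 1/3, r_2 = -3/2.
Take r = r_1 = 1/3. Let y(x) = x^r sum_{n>=0} a_n x^n with a_0 = 1.
Substitute y = x^r sum a_n x^n and match x^{r+n}. The recurrence is
  D(n) a_n - 3 a_{n-1} - 1 a_{n-2} = 0,  where D(n) = (r+n)(r+n-1) + (13/6)(r+n) + (-1/2).
  a_n = [3 a_{n-1} + 1 a_{n-2}] / D(n).
Since the indicial polynomial factors as (r - r_1)(r - r_2), D(n) = (r_1 + n - r_1)(r_1 + n - r_2) = n(n + 11/6).
Evaluating step by step (a_0 = 1):
  n = 1: D(1) = 1(1 + 11/6) = 17/6; numerator = 3(1) = 3; a_1 = (3)/(17/6) = 18/17
  n = 2: D(2) = 2(2 + 11/6) = 23/3; numerator = 3(18/17) + 1(1) = 71/17; a_2 = (71/17)/(23/3) = 213/391
  n = 3: D(3) = 3(3 + 11/6) = 29/2; numerator = 3(213/391) + 1(18/17) = 1053/391; a_3 = (1053/391)/(29/2) = 2106/11339

r = 1/3; a_0 = 1; a_1 = 18/17; a_2 = 213/391; a_3 = 2106/11339


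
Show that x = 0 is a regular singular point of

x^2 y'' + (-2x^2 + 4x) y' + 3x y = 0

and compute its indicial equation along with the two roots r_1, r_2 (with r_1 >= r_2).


Divide by x^2 to reach normal form y'' + P_1(x) y' + P_2(x) y = 0 with P_1(x) = -2 + 4/x and P_2(x) = 3/x.
x = 0 is a singular point because the y'-coefficient -2 + 4/x has a pole at x = 0 and the y-coefficient 3/x has a pole at x = 0.
It is a regular singular point because x P_1(x) = p(x) = 4 - 2x and x^2 P_2(x) = q(x) = 3x are polynomials, hence analytic at x = 0.
p(0) = 4,  q(0) = 0.
Indicial equation: r(r-1) + p(0) r + q(0) = 0, i.e. r^2 + (p(0) - 1) r + q(0) = 0, i.e. r^2 + 3 r = 0.
Discriminant: (3)^2 - 4(0) = 9, so r = (-3 ± 3)/2.
Solving: r_1 = 0, r_2 = -3.

indicial: r^2 + 3 r = 0; roots r_1 = 0, r_2 = -3


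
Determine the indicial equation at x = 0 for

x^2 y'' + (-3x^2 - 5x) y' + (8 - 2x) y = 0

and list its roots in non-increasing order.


Divide by x^2 to reach normal form y'' + P_1(x) y' + P_2(x) y = 0 with P_1(x) = -3 - 5/x and P_2(x) = -2/x + 8/x^2.
x = 0 is a singular point because the y'-coefficient -3 - 5/x has a pole at x = 0 and the y-coefficient -2/x + 8/x^2 has a pole at x = 0.
It is a regular singular point because x P_1(x) = p(x) = -3x - 5 and x^2 P_2(x) = q(x) = 8 - 2x are polynomials, hence analytic at x = 0.
p(0) = -5,  q(0) = 8.
Indicial equation: r(r-1) + p(0) r + q(0) = 0, i.e. r^2 + (p(0) - 1) r + q(0) = 0, i.e. r^2 - 6 r + 8 = 0.
Discriminant: (-6)^2 - 4(8) = 4, so r = (6 ± 2)/2.
Solving: r_1 = 4, r_2 = 2.

indicial: r^2 - 6 r + 8 = 0; roots r_1 = 4, r_2 = 2


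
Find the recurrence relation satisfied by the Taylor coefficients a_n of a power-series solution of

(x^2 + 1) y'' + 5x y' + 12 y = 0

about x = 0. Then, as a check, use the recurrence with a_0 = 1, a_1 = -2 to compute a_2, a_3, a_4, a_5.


Substitute y = sum_n a_n x^n.
(1 + 1 x^2) y'' contributes (n+2)(n+1) a_{n+2} + n(n-1) a_n at x^n.
5 x y'(x) contributes 5 n a_n at x^n.
12 y(x) contributes 12 a_n at x^n.
Matching x^n: (n+2)(n+1) a_{n+2} + (n(n-1) + 5 n + 12) a_n = 0.
Thus a_{n+2} = (-n(n-1) - 5 n - 12) / ((n+1)(n+2)) * a_n.

Check with a_0 = 1, a_1 = -2 (apply the recurrence for n = 0, 1, 2, 3): a_0 = 1, a_1 = -2, a_2 = -6, a_3 = 17/3, a_4 = 12, a_5 = -187/20.

a_(n+2) = (-n(n-1) - 5 n - 12) / ((n+1)(n+2)) * a_n; check: a_0 = 1, a_1 = -2, a_2 = -6, a_3 = 17/3, a_4 = 12, a_5 = -187/20


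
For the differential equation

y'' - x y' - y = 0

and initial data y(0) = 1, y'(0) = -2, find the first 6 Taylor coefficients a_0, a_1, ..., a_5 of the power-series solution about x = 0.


Ansatz: y(x) = sum_{n>=0} a_n x^n, so y'(x) = sum_{n>=1} n a_n x^(n-1) and y''(x) = sum_{n>=2} n(n-1) a_n x^(n-2).
Substitute into P(x) y'' + Q(x) y' + R(x) y = 0 with P(x) = 1, Q(x) = -x, R(x) = -1, and match powers of x.
Initial conditions: a_0 = 1, a_1 = -2.
Setting the coefficient of each power of x to zero and solving order by order (substituting the coefficients already found):
  x^0: 2 a_2 - a_0 = 0  ->  2 a_2 = a_0 = 1  ->  a_2 = 1/2
  x^1: 6 a_3 - 2 a_1 = 0  ->  6 a_3 = 2 a_1 = -4  ->  a_3 = -2/3
  x^2: 12 a_4 - 3 a_2 = 0  ->  12 a_4 = 3 a_2 = 3/2  ->  a_4 = 1/8
  x^3: 20 a_5 - 4 a_3 = 0  ->  20 a_5 = 4 a_3 = -8/3  ->  a_5 = -2/15
Truncated series: y(x) = 1 - 2 x + (1/2) x^2 - (2/3) x^3 + (1/8) x^4 - (2/15) x^5 + O(x^6).

a_0 = 1; a_1 = -2; a_2 = 1/2; a_3 = -2/3; a_4 = 1/8; a_5 = -2/15


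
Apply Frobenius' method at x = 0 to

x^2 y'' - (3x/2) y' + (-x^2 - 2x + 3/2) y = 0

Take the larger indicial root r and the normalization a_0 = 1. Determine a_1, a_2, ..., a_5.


Write in Frobenius form y'' + (p(x)/x) y' + (q(x)/x^2) y = 0:
  p(x) = -3/2,  q(x) = -x^2 - 2x + 3/2.
Indicial equation: r(r-1) + (-3/2) r + (3/2) = 0 -> roots r_1 = 3/2, r_2 = 1.
Take r = r_1 = 3/2. Let y(x) = x^r sum_{n>=0} a_n x^n with a_0 = 1.
Substitute y = x^r sum a_n x^n and match x^{r+n}. The recurrence is
  D(n) a_n - 2 a_{n-1} - 1 a_{n-2} = 0,  where D(n) = (r+n)(r+n-1) + (-3/2)(r+n) + (3/2).
  a_n = [2 a_{n-1} + 1 a_{n-2}] / D(n).
Since the indicial polynomial factors as (r - r_1)(r - r_2), D(n) = (r_1 + n - r_1)(r_1 + n - r_2) = n(n + 1/2).
Evaluating step by step (a_0 = 1):
  n = 1: D(1) = 1(1 + 1/2) = 3/2; numerator = 2(1) = 2; a_1 = (2)/(3/2) = 4/3
  n = 2: D(2) = 2(2 + 1/2) = 5; numerator = 2(4/3) + 1(1) = 11/3; a_2 = (11/3)/(5) = 11/15
  n = 3: D(3) = 3(3 + 1/2) = 21/2; numerator = 2(11/15) + 1(4/3) = 14/5; a_3 = (14/5)/(21/2) = 4/15
  n = 4: D(4) = 4(4 + 1/2) = 18; numerator = 2(4/15) + 1(11/15) = 19/15; a_4 = (19/15)/(18) = 19/270
  n = 5: D(5) = 5(5 + 1/2) = 55/2; numerator = 2(19/270) + 1(4/15) = 11/27; a_5 = (11/27)/(55/2) = 2/135

r = 3/2; a_0 = 1; a_1 = 4/3; a_2 = 11/15; a_3 = 4/15; a_4 = 19/270; a_5 = 2/135


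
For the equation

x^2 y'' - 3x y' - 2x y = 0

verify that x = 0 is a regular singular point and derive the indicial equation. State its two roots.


Divide by x^2 to reach normal form y'' + P_1(x) y' + P_2(x) y = 0 with P_1(x) = -3/x and P_2(x) = -2/x.
x = 0 is a singular point because the y'-coefficient -3/x has a pole at x = 0 and the y-coefficient -2/x has a pole at x = 0.
It is a regular singular point because x P_1(x) = p(x) = -3 and x^2 P_2(x) = q(x) = -2x are polynomials, hence analytic at x = 0.
p(0) = -3,  q(0) = 0.
Indicial equation: r(r-1) + p(0) r + q(0) = 0, i.e. r^2 + (p(0) - 1) r + q(0) = 0, i.e. r^2 - 4 r = 0.
Discriminant: (-4)^2 - 4(0) = 16, so r = (4 ± 4)/2.
Solving: r_1 = 4, r_2 = 0.

indicial: r^2 - 4 r = 0; roots r_1 = 4, r_2 = 0
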